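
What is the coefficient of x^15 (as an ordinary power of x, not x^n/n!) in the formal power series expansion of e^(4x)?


The exponential series is e^y = sum_{k>=0} y^k / k!. Substituting y = 4x gives
e^(4x) = sum_{k>=0} 4^k x^k / k!.
So the coefficient of x^n is a^n/n! with a = 4, n = 15:
4^15 / 15! = 1073741824/1307674368000 = 524288/638512875

524288/638512875


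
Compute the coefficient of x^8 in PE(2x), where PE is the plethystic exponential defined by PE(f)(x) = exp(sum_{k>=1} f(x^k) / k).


With f(x) = 2x, the exponent is sum_{k>=1} 2 x^k / k = 2 * (-ln(1 - x)). Exponentiating:
PE(2x) = exp(-2 ln(1 - x)) = 1/(1 - x)^2.
By the negative binomial expansion, [x^n] 1/(1 - x)^2 = C(n + 1, 1).
For n = 8: C(9, 1) = 9.

9


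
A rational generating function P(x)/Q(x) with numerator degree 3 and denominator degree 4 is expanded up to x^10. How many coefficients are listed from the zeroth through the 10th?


Expanding up to x^10 gives the coefficients for x^0, x^1, ..., x^10.
That is 10 + 1 = 11 coefficients in total.

11


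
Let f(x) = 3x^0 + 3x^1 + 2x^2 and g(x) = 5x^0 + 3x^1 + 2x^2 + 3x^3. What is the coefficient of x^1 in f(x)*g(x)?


Cauchy product at x^1:
3*3 + 3*5
= 24

24


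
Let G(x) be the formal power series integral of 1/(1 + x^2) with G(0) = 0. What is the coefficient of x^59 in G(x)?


1/(1 + x^2) = sum_{j>=0} (-1)^j x^(2j). Integrating termwise with G(0) = 0:
G(x) = sum_{j>=0} (-1)^j x^(2j+1) / (2j+1) = arctan(x).
Only odd powers are nonzero. For x^59 write 59 = 2*29 + 1, giving
(-1)^29 / 59 = -1/59 = -1/59.

-1/59


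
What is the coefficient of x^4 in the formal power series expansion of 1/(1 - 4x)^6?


The general identity 1/(1 - c x)^r = sum_{k>=0} c^k C(k + r - 1, r - 1) x^k follows by substituting y = c x into 1/(1 - y)^r = sum_{k>=0} C(k + r - 1, r - 1) y^k.
For c = 4, r = 6, k = 4:
4^4 * C(9, 5) = 256 * 126 = 32256.

32256


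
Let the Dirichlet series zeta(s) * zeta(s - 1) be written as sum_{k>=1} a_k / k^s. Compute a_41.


Convolution gives a_k = sum_{d | k} d * 1 = sum_{d | k} d = sigma(k), the sum of positive divisors of k.
For k = 41, the divisors are 1, 41, so
sigma(41) = 1 + 41 = 42.

42


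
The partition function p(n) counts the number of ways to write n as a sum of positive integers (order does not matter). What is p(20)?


Using the generating function prod_{k>=1} 1/(1-x^k), we compute p(20).
By dynamic programming over parts 1 through 20:
p(20) = 627

627


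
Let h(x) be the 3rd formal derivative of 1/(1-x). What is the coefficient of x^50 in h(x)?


Differentiating 3 times: d^3/dx^3 [1/(1-x)] = 3!/(1-x)^4.
The expansion 1/(1-x)^4 = sum_{k>=0} C(k+3, 3) x^k, so the coefficient of x^n in 3!/(1-x)^4 is 3! * C(n+3, 3).
For n = 50: 6 * C(53, 3) = 6 * 23426 = 140556

140556


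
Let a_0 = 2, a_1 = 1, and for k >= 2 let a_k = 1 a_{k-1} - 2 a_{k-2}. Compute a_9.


Iterating the recurrence forward:
a_0 = 2
a_1 = 1
a_2 = 1*1 - 2*2 = -3
a_3 = 1*-3 - 2*1 = -5
a_4 = 1*-5 - 2*-3 = 1
a_5 = 1*1 - 2*-5 = 11
a_6 = 1*11 - 2*1 = 9
a_7 = 1*9 - 2*11 = -13
a_8 = 1*-13 - 2*9 = -31
a_9 = 1*-31 - 2*-13 = -5
So a_9 = -5.

-5


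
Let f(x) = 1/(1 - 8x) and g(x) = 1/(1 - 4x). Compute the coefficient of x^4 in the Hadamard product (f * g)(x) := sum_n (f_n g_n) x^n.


f has coefficients f_k = 8^k and g has coefficients g_k = 4^k, so the Hadamard product has coefficient (f*g)_k = 8^k * 4^k = 32^k.
For k = 4: 32^4 = 1048576.

1048576


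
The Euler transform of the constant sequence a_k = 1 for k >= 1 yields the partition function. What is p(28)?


The Euler transform converts the sequence a_k = 1 into the number of integer partitions.
Using the recurrence or dynamic programming:
p(28) = 3718

3718


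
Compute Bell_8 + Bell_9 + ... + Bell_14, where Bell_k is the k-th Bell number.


Recall Bell_k counts set partitions of a k-set (with Bell_0 = 1 by convention).
Bell_8 through Bell_14: 4140, 21147, 115975, 678570, 4213597, 27644437, 190899322
Sum = 4140 + 21147 + 115975 + 678570 + 4213597 + 27644437 + 190899322 = 223577188.

223577188


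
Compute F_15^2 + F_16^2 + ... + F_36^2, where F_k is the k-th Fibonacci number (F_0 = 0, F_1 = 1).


There is a standard identity sum_{k=0}^{N} F_k^2 = F_N * F_{N+1} (proved inductively from the telescoping relation F_k^2 = F_k F_{k+1} - F_{k-1} F_k). Then
sum_{k=15}^{36} F_k^2 = F_36 F_37 - F_14 F_15.
Computing: F_36 = 14930352, F_37 = 24157817, F_14 = 377, F_15 = 610.
Sum = 14930352 * 24157817 - 377 * 610 = 360684711131614.

360684711131614


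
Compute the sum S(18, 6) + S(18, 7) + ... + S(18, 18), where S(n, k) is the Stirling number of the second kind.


By definition, S(n, k) counts partitions of an n-set into exactly k nonempty blocks.
Computing row n = 18 for k = 6..18:
S(18, k): 110687251039, 197462483400, 189036065010, 106175395755, 37112163803, 8391004908, 1256328866, 125854638, 8408778, 367200, 9996, 153, 1
Sum = 650255333547.

650255333547


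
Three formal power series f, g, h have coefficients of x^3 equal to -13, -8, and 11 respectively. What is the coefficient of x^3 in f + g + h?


Series addition is componentwise:
-13 + -8 + 11
= -10

-10


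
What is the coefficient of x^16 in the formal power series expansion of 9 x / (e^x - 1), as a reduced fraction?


The exponential generating function for Bernoulli numbers is
x / (e^x - 1) = sum_{k>=0} B_k x^k / k!.
So the coefficient of x^16 in 9 x / (e^x - 1) is 9 B_16 / 16!.
Computing: B_16 = -3617/510, 16! = 20922789888000, giving
9 * -3617/510 / 20922789888000 = -3617/1185624760320000.

-3617/1185624760320000


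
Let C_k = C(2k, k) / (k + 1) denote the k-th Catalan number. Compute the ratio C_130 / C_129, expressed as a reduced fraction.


Using C_k = (2k)! / (k! (k+1)!), the ratio C_{k+1}/C_k simplifies to
C_{k+1}/C_k = [(2k+2)! / ((k+1)! (k+2)!)] * [k! (k+1)! / (2k)!]
 = (2k+2)(2k+1) / ((k+1)(k+2)) = 2(2k+1) / (k+2).
For k = 129: 2(2*129 + 1) / (129 + 2) = 518/131 = 518/131.

518/131


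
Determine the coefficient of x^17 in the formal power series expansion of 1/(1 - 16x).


The geometric series identity gives 1/(1 - c x) = sum_{k>=0} c^k x^k, so the coefficient of x^k is c^k.
Here c = 16 and k = 17.
Computing: 16^17 = 295147905179352825856

295147905179352825856


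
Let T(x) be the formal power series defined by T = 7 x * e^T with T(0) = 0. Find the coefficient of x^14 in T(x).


Apply the Lagrange inversion formula: if T = 7 x * phi(T) with phi(t) = e^t, then
[x^n] T = 7^n * (1/n) [t^(n-1)] phi(t)^n = 7^n * (1/n) [t^(n-1)] e^(n t) = 7^n * (1/n) * n^(n-1) / (n-1)! = 7^n * n^(n-1) / n!.
When c = 1 this is the Cayley count of rooted labeled trees on n vertices, divided by n!.
For n = 14: 7^14 * 14^13 / 14! = 678223072849 * 793714773254144/87178291200 = 5364274478655859603228/868725.

5364274478655859603228/868725


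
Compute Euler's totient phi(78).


phi(n) counts integers in [1, n] coprime to n. Using the multiplicative formula phi(n) = n * prod_{p | n} (1 - 1/p):
78 = 2 * 3 * 13, so
phi(78) = 78 * (1 - 1/2) * (1 - 1/3) * (1 - 1/13) = 24.

24


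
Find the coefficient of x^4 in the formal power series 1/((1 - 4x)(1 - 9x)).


By partial fractions or Cauchy convolution:
The coefficient equals sum_{k=0}^{4} 4^k * 9^(4-k).
= 11605

11605


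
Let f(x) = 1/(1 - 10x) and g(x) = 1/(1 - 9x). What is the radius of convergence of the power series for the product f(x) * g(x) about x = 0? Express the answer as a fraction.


The radius of 1/(1 - 10x) is 1/10 (nearest singularity at x = 1/10), and the radius of 1/(1 - 9x) is 1/9.
The product f(x)*g(x) = 1/((1 - 10x)(1 - 9x)) has singularities at both 1/10 and 1/9, so its radius of convergence is the distance to the nearest one:
min(1/10, 1/9) = 1/10.

1/10


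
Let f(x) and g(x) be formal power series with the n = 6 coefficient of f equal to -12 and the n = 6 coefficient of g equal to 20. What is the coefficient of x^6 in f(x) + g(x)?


Addition of formal power series is termwise.
The coefficient of x^6 in f + g = -12 + 20
= 8

8


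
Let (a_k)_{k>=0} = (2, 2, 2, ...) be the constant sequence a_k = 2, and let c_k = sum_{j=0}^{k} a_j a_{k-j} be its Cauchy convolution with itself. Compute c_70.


Since a_j = 2 for all j >= 0, the convolution sum becomes
c_k = sum_{j=0}^{k} 2 * 2 = 4 * (k + 1).
Equivalently, the generating function of (a_k) is 2/(1 - x) and its square is 4/(1 - x)^2 = sum_{k>=0} 4(k + 1) x^k.
For k = 70: 4 * 71 = 284.

284


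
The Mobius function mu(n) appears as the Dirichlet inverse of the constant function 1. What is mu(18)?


18 has a squared prime factor, so mu(18) = 0.
Factorization reveals a repeated prime.

0


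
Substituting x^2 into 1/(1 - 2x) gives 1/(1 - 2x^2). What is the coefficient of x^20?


The coefficient of x^(2m) in 1/(1 - 2x^2) is 2^m.
With n = 20 = 2*10, the coefficient is 2^10 = 1024.

1024


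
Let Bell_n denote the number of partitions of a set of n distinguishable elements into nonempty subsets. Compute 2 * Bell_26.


Bell_26 can be computed from the Bell triangle or from Dobinski's identity Bell_n = (1/e) * sum_{k>=0} k^n / k!.
Computing Bell_26 = 49631246523618756274.
Then 2 * 49631246523618756274 = 99262493047237512548.

99262493047237512548


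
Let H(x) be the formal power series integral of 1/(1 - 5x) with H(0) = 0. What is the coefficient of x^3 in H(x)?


1/(1 - 5x) = sum_{k>=0} 5^k x^k. Integrating termwise with H(0) = 0:
H(x) = sum_{k>=0} 5^k x^(k+1) / (k+1) = sum_{m>=1} 5^(m-1) x^m / m.
For m = 3: 5^2/3 = 25/3 = 25/3.

25/3


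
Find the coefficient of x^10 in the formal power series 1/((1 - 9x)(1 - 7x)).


By partial fractions or Cauchy convolution:
The coefficient equals sum_{k=0}^{10} 9^k * 7^(10-k).
= 14701866433

14701866433


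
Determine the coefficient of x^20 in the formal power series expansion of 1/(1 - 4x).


The geometric series identity gives 1/(1 - c x) = sum_{k>=0} c^k x^k, so the coefficient of x^k is c^k.
Here c = 4 and k = 20.
Computing: 4^20 = 1099511627776

1099511627776


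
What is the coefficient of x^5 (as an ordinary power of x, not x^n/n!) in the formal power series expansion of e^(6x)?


The exponential series is e^y = sum_{k>=0} y^k / k!. Substituting y = 6x gives
e^(6x) = sum_{k>=0} 6^k x^k / k!.
So the coefficient of x^n is a^n/n! with a = 6, n = 5:
6^5 / 5! = 7776/120 = 324/5

324/5


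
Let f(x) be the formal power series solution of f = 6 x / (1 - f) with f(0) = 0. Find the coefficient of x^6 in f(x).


Apply Lagrange inversion: f = 6 x * phi(f) with phi(t) = 1/(1 - t), so
[x^n] f = 6^n * (1/n) [t^(n-1)] phi(t)^n = 6^n * (1/n) [t^(n-1)] (1 - t)^(-n) = 6^n * (1/n) C(2n - 2, n - 1) = 6^n * C_{n-1}.
For n = 6: C_5 = C(10, 5) / 6 = 252/6 = 42.
With the 6^6 = 46656 factor, the coefficient is 46656 * 42 = 1959552.

1959552


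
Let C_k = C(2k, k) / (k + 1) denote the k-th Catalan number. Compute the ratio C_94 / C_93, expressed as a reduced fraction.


Using C_k = (2k)! / (k! (k+1)!), the ratio C_{k+1}/C_k simplifies to
C_{k+1}/C_k = [(2k+2)! / ((k+1)! (k+2)!)] * [k! (k+1)! / (2k)!]
 = (2k+2)(2k+1) / ((k+1)(k+2)) = 2(2k+1) / (k+2).
For k = 93: 2(2*93 + 1) / (93 + 2) = 374/95 = 374/95.

374/95


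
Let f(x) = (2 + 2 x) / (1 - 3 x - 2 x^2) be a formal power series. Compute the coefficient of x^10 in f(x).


Write f(x) = sum_{k>=0} a_k x^k. Multiplying both sides by 1 - 3 x - 2 x^2 gives
(1 - 3 x - 2 x^2) sum_{k>=0} a_k x^k = 2 + 2 x.
Matching coefficients:
 x^0: a_0 = 2
 x^1: a_1 - 3 a_0 = 2  =>  a_1 = 3*2 + 2 = 8
 x^k (k >= 2): a_k = 3 a_{k-1} + 2 a_{k-2}.
Iterating: a_2 = 28, a_3 = 100, a_4 = 356, a_5 = 1268, a_6 = 4516, a_7 = 16084, a_8 = 57284, a_9 = 204020, a_10 = 726628.
So the coefficient of x^10 is 726628.

726628


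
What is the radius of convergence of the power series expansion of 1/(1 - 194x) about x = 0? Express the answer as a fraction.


Expanding 1/(1 - 194x) = sum_{k>=0} 194^k x^k, the series converges when |194x| < 1, i.e., |x| < 1/194.
So the radius of convergence is 1/194 = 1/194.

1/194


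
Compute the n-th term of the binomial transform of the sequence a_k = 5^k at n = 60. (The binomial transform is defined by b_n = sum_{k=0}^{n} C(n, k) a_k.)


With a_k = 5^k, b_n = sum_{k=0}^{n} C(n, k) 5^k = (1 + 5)^n by the binomial theorem.
For n = 60: (1 + 5)^60 = 6^60 = 48873677980689257489322752273774603865660850176.

48873677980689257489322752273774603865660850176


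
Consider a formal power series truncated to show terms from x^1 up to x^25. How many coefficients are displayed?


From x^1 to x^25 inclusive, the count is 25 - 1 + 1 = 25.

25


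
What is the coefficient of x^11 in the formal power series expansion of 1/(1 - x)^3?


The expansion 1/(1 - x)^r = sum_{k>=0} C(k + r - 1, r - 1) x^k follows from the multiset / negative-binomial theorem (or from repeated differentiation of the geometric series).
For r = 3 and k = 11:
C(13, 2) = 6227020800 / (2 * 39916800) = 78.

78


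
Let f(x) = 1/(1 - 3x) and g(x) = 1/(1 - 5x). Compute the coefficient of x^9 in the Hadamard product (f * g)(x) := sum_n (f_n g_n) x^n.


f has coefficients f_k = 3^k and g has coefficients g_k = 5^k, so the Hadamard product has coefficient (f*g)_k = 3^k * 5^k = 15^k.
For k = 9: 15^9 = 38443359375.

38443359375


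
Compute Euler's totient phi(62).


phi(n) counts integers in [1, n] coprime to n. Using the multiplicative formula phi(n) = n * prod_{p | n} (1 - 1/p):
62 = 2 * 31, so
phi(62) = 62 * (1 - 1/2) * (1 - 1/31) = 30.

30


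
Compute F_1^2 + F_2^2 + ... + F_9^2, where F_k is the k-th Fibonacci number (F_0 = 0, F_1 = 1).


There is a standard identity sum_{k=0}^{N} F_k^2 = F_N * F_{N+1} (proved inductively from the telescoping relation F_k^2 = F_k F_{k+1} - F_{k-1} F_k). Then
sum_{k=1}^{9} F_k^2 = F_9 F_10 - F_0 F_1.
Computing: F_9 = 34, F_10 = 55, F_0 = 0, F_1 = 1.
Sum = 34 * 55 - 0 * 1 = 1870.

1870


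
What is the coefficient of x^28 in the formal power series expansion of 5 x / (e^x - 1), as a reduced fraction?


The exponential generating function for Bernoulli numbers is
x / (e^x - 1) = sum_{k>=0} B_k x^k / k!.
So the coefficient of x^28 in 5 x / (e^x - 1) is 5 B_28 / 28!.
Computing: B_28 = -23749461029/870, 28! = 304888344611713860501504000000, giving
5 * -23749461029/870 / 304888344611713860501504000000 = -3392780147/7578653137491173103894528000000.

-3392780147/7578653137491173103894528000000


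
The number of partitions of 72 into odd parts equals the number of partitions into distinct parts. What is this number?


Computing partitions of 72 into odd parts (1, 3, 5, ...):
Using the generating function prod_{k>=0} 1/(1-x^(2k+1)),
the count is 36352

36352


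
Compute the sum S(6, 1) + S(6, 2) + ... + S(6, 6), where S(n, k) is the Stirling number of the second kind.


By definition, S(n, k) counts partitions of an n-set into exactly k nonempty blocks.
Computing row n = 6 for k = 1..6:
S(6, k): 1, 31, 90, 65, 15, 1
Sum = 203. (This equals Bell_6 since the sum runs over all k.)

203


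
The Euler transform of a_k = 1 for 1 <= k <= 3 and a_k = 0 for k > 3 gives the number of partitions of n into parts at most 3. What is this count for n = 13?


Partitions of 13 into parts at most 3:
Using generating function (1-x)^(-1)(1-x^2)^(-1)(1-x^3)^(-1),
the coefficient of x^13 = 21

21


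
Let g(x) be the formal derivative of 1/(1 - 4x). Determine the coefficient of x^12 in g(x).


Differentiate termwise: d/dx sum_{k>=0} 4^k x^k = sum_{k>=1} k 4^k x^(k-1) = sum_{j>=0} (j+1) 4^(j+1) x^j.
Equivalently, d/dx [1/(1 - 4x)] = 4/(1 - 4x)^2.
For j = 12: 13 * 4^13 = 13 * 67108864 = 872415232.

872415232


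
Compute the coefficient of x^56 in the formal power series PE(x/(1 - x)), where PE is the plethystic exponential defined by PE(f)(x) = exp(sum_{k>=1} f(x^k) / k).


For f(x) = x/(1 - x) we have
sum_{k>=1} f(x^k) / k = sum_{k>=1} (1/k) * x^k / (1 - x^k) = sum_{k, m >= 1} x^(k m) / k,
which after exponentiating simplifies to
PE(x/(1 - x)) = prod_{k>=1} 1 / (1 - x^k).
This is the generating function for the partition function p(n), so the coefficient of x^56 is p(56).
Computing p(56) by dynamic programming over parts 1, 2, ..., 56: p(56) = 526823.

526823


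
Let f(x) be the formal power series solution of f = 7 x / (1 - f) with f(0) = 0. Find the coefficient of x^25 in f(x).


Apply Lagrange inversion: f = 7 x * phi(f) with phi(t) = 1/(1 - t), so
[x^n] f = 7^n * (1/n) [t^(n-1)] phi(t)^n = 7^n * (1/n) [t^(n-1)] (1 - t)^(-n) = 7^n * (1/n) C(2n - 2, n - 1) = 7^n * C_{n-1}.
For n = 25: C_24 = C(48, 24) / 25 = 32247603683100/25 = 1289904147324.
With the 7^25 = 1341068619663964900807 factor, the coefficient is 1341068619663964900807 * 1289904147324 = 1729849974350620304784517574490468.

1729849974350620304784517574490468


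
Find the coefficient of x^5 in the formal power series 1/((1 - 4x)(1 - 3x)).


By partial fractions or Cauchy convolution:
The coefficient equals sum_{k=0}^{5} 4^k * 3^(5-k).
= 3367

3367


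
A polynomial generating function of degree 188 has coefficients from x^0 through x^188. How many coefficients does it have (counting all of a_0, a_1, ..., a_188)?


A polynomial of degree 188 takes the form a_0 + a_1 x + ... + a_188 x^188.
The number of coefficients is 188 + 1 = 189.

189


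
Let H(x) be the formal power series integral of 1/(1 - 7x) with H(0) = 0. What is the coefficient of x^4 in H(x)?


1/(1 - 7x) = sum_{k>=0} 7^k x^k. Integrating termwise with H(0) = 0:
H(x) = sum_{k>=0} 7^k x^(k+1) / (k+1) = sum_{m>=1} 7^(m-1) x^m / m.
For m = 4: 7^3/4 = 343/4 = 343/4.

343/4


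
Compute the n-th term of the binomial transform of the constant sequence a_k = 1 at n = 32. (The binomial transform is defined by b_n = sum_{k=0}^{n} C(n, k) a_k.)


With a_k = 1 for all k, b_n = sum_{k=0}^{n} C(n, k) = 2^n by the binomial theorem.
For n = 32: 2^32 = 4294967296.

4294967296


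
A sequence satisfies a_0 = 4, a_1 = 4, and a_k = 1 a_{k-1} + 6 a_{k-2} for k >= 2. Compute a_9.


The characteristic equation is t^2 - 1 t - 6 = 0, with roots r_1 = 3 and r_2 = -2 (so c_1 = r_1 + r_2, c_2 = -r_1 r_2 as required).
One can use the closed form a_n = A r_1^n + B r_2^n, but direct iteration is more reliable:
a_0 = 4, a_1 = 4, a_2 = 28, a_3 = 52, a_4 = 220, a_5 = 532, a_6 = 1852, a_7 = 5044, a_8 = 16156, a_9 = 46420.
So a_9 = 46420.

46420


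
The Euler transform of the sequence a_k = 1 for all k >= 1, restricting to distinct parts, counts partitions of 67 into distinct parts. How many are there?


Partitions of 67 into distinct parts can be computed via generating function.
Product (1+x)(1+x^2)(1+x^3)...
The coefficient of x^67 = 22250

22250


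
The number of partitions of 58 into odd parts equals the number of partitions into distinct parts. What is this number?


Computing partitions of 58 into odd parts (1, 3, 5, ...):
Using the generating function prod_{k>=0} 1/(1-x^(2k+1)),
the count is 8808

8808


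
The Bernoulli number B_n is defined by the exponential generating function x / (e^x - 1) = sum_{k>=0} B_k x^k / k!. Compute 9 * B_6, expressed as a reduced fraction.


Bernoulli numbers can also be computed recursively via B_0 = 1 and sum_{j=0}^{m} C(m+1, j) B_j = 0 for m >= 1. Odd-index Bernoulli numbers vanish for k >= 3.
Computing B_6 = 1/42, so 9 * B_6 = 9 * 1/42 = 3/14.

3/14


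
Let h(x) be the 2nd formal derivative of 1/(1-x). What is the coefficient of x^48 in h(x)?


Differentiating 2 times: d^2/dx^2 [1/(1-x)] = 2!/(1-x)^3.
The expansion 1/(1-x)^3 = sum_{k>=0} C(k+2, 2) x^k, so the coefficient of x^n in 2!/(1-x)^3 is 2! * C(n+2, 2).
For n = 48: 2 * C(50, 2) = 2 * 1225 = 2450

2450


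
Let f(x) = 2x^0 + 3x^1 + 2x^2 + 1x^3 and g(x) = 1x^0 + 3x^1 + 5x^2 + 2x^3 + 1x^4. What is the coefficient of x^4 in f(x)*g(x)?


Cauchy product at x^4:
2*1 + 3*2 + 2*5 + 1*3
= 21

21


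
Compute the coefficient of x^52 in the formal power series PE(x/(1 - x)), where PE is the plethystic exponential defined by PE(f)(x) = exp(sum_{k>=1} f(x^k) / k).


For f(x) = x/(1 - x) we have
sum_{k>=1} f(x^k) / k = sum_{k>=1} (1/k) * x^k / (1 - x^k) = sum_{k, m >= 1} x^(k m) / k,
which after exponentiating simplifies to
PE(x/(1 - x)) = prod_{k>=1} 1 / (1 - x^k).
This is the generating function for the partition function p(n), so the coefficient of x^52 is p(52).
Computing p(52) by dynamic programming over parts 1, 2, ..., 52: p(52) = 281589.

281589


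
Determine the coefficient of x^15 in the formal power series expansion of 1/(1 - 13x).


The geometric series identity gives 1/(1 - c x) = sum_{k>=0} c^k x^k, so the coefficient of x^k is c^k.
Here c = 13 and k = 15.
Computing: 13^15 = 51185893014090757

51185893014090757


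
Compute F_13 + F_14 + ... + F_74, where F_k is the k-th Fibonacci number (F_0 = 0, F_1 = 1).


Use the identity sum_{k=0}^{N} F_k = F_{N+2} - 1 (which follows from F_{k+2} - F_{k+1} = F_k). Then
sum_{k=13}^{74} F_k = (F_{76} - 1) - (F_{14} - 1) = F_{76} - F_{14}.
Computing: F_{76} = 3416454622906707, F_{14} = 377, so
Sum = 3416454622906707 - 377 = 3416454622906330.

3416454622906330


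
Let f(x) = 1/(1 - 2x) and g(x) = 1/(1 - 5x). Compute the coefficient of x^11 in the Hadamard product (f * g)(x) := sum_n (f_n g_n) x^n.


f has coefficients f_k = 2^k and g has coefficients g_k = 5^k, so the Hadamard product has coefficient (f*g)_k = 2^k * 5^k = 10^k.
For k = 11: 10^11 = 100000000000.

100000000000


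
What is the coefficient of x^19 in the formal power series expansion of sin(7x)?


The Maclaurin series is sin(t) = sum_{k>=0} (-1)^k t^(2k+1) / (2k+1)!, so substituting t = 7x, only odd powers of x are nonzero, with coefficient of x^(2k+1) equal to (-1)^k 7^(2k+1) / (2k+1)!.
Write 19 = 2*9 + 1, giving the coefficient (-1)^9 * 7^19 / 19! = -11398895185373143/121645100408832000 = -232630513987207/2482553069568000.

-232630513987207/2482553069568000


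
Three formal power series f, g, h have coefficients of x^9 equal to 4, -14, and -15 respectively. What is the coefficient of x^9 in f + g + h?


Series addition is componentwise:
4 + -14 + -15
= -25

-25


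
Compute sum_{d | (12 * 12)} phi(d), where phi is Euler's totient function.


First, 12 * 12 = 144. One classical identity is sum_{d | n} phi(d) = n (each k in [1, n] has a unique gcd with n, and among the k's with gcd(k, n) = n/d there are phi(d) of them). So the sum equals 144. We also verify directly:
Divisors of 144: 1, 2, 3, 4, 6, 8, 9, 12, 16, 18, 24, 36, 48, 72, 144.
phi values: 1, 1, 2, 2, 2, 4, 6, 4, 8, 6, 8, 12, 16, 24, 48.
Sum = 144.

144


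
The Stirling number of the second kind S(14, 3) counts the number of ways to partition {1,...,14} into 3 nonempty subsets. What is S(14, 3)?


Using the explicit formula S(n,k) = (1/k!) sum_{j=0}^{k} (-1)^(k-j) C(k,j) j^n:
S(14, 3) = 788970
Equivalently, S(n,k) is n! times the coefficient of x^n in the EGF (e^x - 1)^k / k!.

788970


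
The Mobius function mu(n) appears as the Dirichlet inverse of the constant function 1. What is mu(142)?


142 = 2 * 71 (all distinct primes).
mu(142) = (-1)^2 = 1

1


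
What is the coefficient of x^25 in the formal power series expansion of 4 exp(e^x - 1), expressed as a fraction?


exp(e^x - 1) is the exponential generating function for the Bell numbers Bell_k: exp(e^x - 1) = sum_{k>=0} Bell_k x^k / k!.
So the coefficient of x^25 in 4 exp(e^x - 1) is 4 Bell_25 / 25!.
Computing: Bell_25 = 4638590332229999353 and 25! = 15511210043330985984000000, giving
4 * 4638590332229999353/15511210043330985984000000 = 356814640940769181/298292500833288192000000.

356814640940769181/298292500833288192000000


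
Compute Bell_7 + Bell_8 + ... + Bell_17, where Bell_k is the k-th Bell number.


Recall Bell_k counts set partitions of a k-set (with Bell_0 = 1 by convention).
Bell_7 through Bell_17: 877, 4140, 21147, 115975, 678570, 4213597, 27644437, 190899322, 1382958545, 10480142147, 82864869804
Sum = 877 + 4140 + 21147 + 115975 + 678570 + 4213597 + 27644437 + 190899322 + 1382958545 + 10480142147 + 82864869804 = 94951548561.

94951548561


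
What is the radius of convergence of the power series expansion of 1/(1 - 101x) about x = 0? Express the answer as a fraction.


Expanding 1/(1 - 101x) = sum_{k>=0} 101^k x^k, the series converges when |101x| < 1, i.e., |x| < 1/101.
So the radius of convergence is 1/101 = 1/101.

1/101


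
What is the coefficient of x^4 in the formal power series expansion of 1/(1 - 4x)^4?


The general identity 1/(1 - c x)^r = sum_{k>=0} c^k C(k + r - 1, r - 1) x^k follows by substituting y = c x into 1/(1 - y)^r = sum_{k>=0} C(k + r - 1, r - 1) y^k.
For c = 4, r = 4, k = 4:
4^4 * C(7, 3) = 256 * 35 = 8960.

8960


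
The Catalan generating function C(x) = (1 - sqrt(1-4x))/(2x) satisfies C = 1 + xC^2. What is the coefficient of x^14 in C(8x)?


Substituting x -> 8x scales the n-th coefficient by 8^n, so [x^14] C(8x) = 8^14 * C_14.
C_14 = C(2*14, 14)/(15) = 40116600/15 = 2674440.
So 8^14 * 2674440 = 4398046511104 * 2674440 = 11762311511156981760.

11762311511156981760


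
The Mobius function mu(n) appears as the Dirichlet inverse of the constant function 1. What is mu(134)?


134 = 2 * 67 (all distinct primes).
mu(134) = (-1)^2 = 1

1


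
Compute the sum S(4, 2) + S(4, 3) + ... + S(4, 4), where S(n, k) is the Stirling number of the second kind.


By definition, S(n, k) counts partitions of an n-set into exactly k nonempty blocks.
Computing row n = 4 for k = 2..4:
S(4, k): 7, 6, 1
Sum = 14.

14


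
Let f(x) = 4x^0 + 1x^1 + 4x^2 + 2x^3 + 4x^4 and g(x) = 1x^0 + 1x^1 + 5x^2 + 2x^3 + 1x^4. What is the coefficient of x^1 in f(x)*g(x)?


Cauchy product at x^1:
4*1 + 1*1
= 5

5


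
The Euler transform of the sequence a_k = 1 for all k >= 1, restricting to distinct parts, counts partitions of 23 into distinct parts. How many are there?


Partitions of 23 into distinct parts can be computed via generating function.
Product (1+x)(1+x^2)(1+x^3)...
The coefficient of x^23 = 104

104


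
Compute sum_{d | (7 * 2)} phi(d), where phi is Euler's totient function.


First, 7 * 2 = 14. One classical identity is sum_{d | n} phi(d) = n (each k in [1, n] has a unique gcd with n, and among the k's with gcd(k, n) = n/d there are phi(d) of them). So the sum equals 14. We also verify directly:
Divisors of 14: 1, 2, 7, 14.
phi values: 1, 1, 6, 6.
Sum = 14.

14


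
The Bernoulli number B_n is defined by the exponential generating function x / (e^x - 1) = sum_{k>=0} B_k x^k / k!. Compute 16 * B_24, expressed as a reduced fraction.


Bernoulli numbers can also be computed recursively via B_0 = 1 and sum_{j=0}^{m} C(m+1, j) B_j = 0 for m >= 1. Odd-index Bernoulli numbers vanish for k >= 3.
Computing B_24 = -236364091/2730, so 16 * B_24 = 16 * -236364091/2730 = -1890912728/1365.

-1890912728/1365


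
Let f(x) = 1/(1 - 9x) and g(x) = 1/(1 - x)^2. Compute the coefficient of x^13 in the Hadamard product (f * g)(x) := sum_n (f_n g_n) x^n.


f has coefficients f_k = 9^k. For g = 1/(1 - x)^2 the coefficient is g_k = C(k + 1, 1) = k + 1. The Hadamard coefficient is (f * g)_k = 9^k * (k + 1).
For k = 13: 9^13 * 14 = 2541865828329 * 14 = 35586121596606.

35586121596606


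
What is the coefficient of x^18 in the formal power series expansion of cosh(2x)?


The Maclaurin series is cosh(t) = sum_{m>=0} t^(2m) / (2m)!, so substituting t = 2x, only even powers of x are nonzero, with coefficient of x^(2m) equal to 2^(2m) / (2m)!.
For x^18 the coefficient is 2^18/18! = 262144/6402373705728000 = 4/97692469875.

4/97692469875


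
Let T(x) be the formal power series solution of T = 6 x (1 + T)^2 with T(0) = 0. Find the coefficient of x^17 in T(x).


Apply the Lagrange inversion formula: if T = 6 x * phi(T) with phi(t) = (1 + t)^2, then [x^n] T = 6^n * (1/n) [t^(n-1)] phi(t)^n = 6^n * (1/n) [t^(n-1)] (1 + t)^(2n) = 6^n * (1/n) C(2n, n-1).
Using the identity C(2n, n-1) = C(2n, n) * n / (n+1), the unscaled factor equals C(2n, n) / (n+1) = C_n, the n-th Catalan number.
For n = 17: C_17 = C(34, 17) / 18 = 2333606220/18 = 129644790.
With the 6^17 = 16926659444736 factor, the coefficient is 16926659444736 * 129644790 = 2194453209114315325440.

2194453209114315325440


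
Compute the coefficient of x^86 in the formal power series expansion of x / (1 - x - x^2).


Let f(x) = sum_{k>=0} a_k x^k. Multiplying f(x) * (1 - x - x^2) = x and matching coefficients gives a_0 = 0, a_1 = 1, and a_k = a_{k-1} + a_{k-2} for k >= 2. These are the Fibonacci numbers F_k.
Iterating from F_0 = 0, F_1 = 1:
F_0=0, F_1=1, F_2=1, F_3=2, F_4=3, F_5=5, F_6=8, F_7=13, F_8=21, F_9=34, ...
F_86 = 420196140727489673.

420196140727489673


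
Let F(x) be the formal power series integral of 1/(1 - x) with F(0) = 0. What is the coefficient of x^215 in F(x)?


1/(1 - x) = sum_{k>=0} x^k. Integrating termwise and using F(0) = 0 gives
F(x) = sum_{k>=0} x^(k+1) / (k+1) = sum_{m>=1} x^m / m = -ln(1 - x).
So the coefficient of x^215 is 1/215 = 1/215.

1/215


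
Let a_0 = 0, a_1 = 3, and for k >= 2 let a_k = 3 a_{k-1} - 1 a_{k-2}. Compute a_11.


Iterating the recurrence forward:
a_0 = 0
a_1 = 3
a_2 = 3*3 - 1*0 = 9
a_3 = 3*9 - 1*3 = 24
a_4 = 3*24 - 1*9 = 63
a_5 = 3*63 - 1*24 = 165
a_6 = 3*165 - 1*63 = 432
a_7 = 3*432 - 1*165 = 1131
a_8 = 3*1131 - 1*432 = 2961
a_9 = 3*2961 - 1*1131 = 7752
a_10 = 3*7752 - 1*2961 = 20295
a_11 = 3*20295 - 1*7752 = 53133
So a_11 = 53133.

53133


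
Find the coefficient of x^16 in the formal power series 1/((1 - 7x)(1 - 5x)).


By partial fractions or Cauchy convolution:
The coefficient equals sum_{k=0}^{16} 7^k * 5^(16-k).
= 115933787267041

115933787267041


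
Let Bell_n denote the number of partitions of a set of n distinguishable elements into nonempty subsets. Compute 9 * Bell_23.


Bell_23 can be computed from the Bell triangle or from Dobinski's identity Bell_n = (1/e) * sum_{k>=0} k^n / k!.
Computing Bell_23 = 44152005855084346.
Then 9 * 44152005855084346 = 397368052695759114.

397368052695759114


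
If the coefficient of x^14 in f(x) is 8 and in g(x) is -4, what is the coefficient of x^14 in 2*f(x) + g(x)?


Scalar multiplication scales coefficients: 2 * 8 = 16.
Then add the g coefficient: 16 + -4
= 12

12


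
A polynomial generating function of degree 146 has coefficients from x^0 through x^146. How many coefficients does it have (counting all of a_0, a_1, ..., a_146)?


A polynomial of degree 146 takes the form a_0 + a_1 x + ... + a_146 x^146.
The number of coefficients is 146 + 1 = 147.

147


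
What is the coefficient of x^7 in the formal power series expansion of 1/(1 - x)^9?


The negative binomial / multiset identity is
1/(1 - x)^r = sum_{k>=0} C(k + r - 1, r - 1) x^k.
Here r = 9 and k = 7, so the coefficient is
C(7 + 8, 8) = C(15, 8)
= 6435

6435


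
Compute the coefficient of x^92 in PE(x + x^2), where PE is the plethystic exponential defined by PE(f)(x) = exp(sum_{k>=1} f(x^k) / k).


With f(x) = x + x^2, the exponent is sum_{k>=1} (x^k + x^(2k)) / k = -ln(1 - x) - ln(1 - x^2). Exponentiating:
PE(x + x^2) = 1 / ((1 - x)(1 - x^2)).
This is the generating function for partitions of n into parts of size 1 or 2. The number of 2's can be any j in 0..46, and the rest are 1's, so
[x^92] = floor(92/2) + 1 = 47.

47


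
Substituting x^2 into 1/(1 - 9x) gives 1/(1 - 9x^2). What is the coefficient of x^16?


The coefficient of x^(2m) in 1/(1 - 9x^2) is 9^m.
With n = 16 = 2*8, the coefficient is 9^8 = 43046721.

43046721


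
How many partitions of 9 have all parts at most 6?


Using the generating function (1-x)^(-1)(1-x^2)^(-1)...(1-x^6)^(-1),
the coefficient of x^9 counts these restricted partitions.
Result = 26

26


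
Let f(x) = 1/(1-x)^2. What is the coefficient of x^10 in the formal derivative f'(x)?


Differentiate: d/dx [ 1/(1-x)^r ] = r / (1-x)^(r+1).
Here r = 2, so f'(x) = 2 / (1-x)^3.
The expansion of 1/(1-x)^(r+1) has coefficient of x^n equal to C(n+r, r).
So the coefficient of x^10 in f'(x) is
2 * C(12, 2) = 2 * 66 = 132

132


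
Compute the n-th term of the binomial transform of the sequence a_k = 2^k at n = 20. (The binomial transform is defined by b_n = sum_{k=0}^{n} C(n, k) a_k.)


With a_k = 2^k, b_n = sum_{k=0}^{n} C(n, k) 2^k = (1 + 2)^n by the binomial theorem.
For n = 20: (1 + 2)^20 = 3^20 = 3486784401.

3486784401


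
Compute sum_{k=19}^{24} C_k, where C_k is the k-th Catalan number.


C_19 through C_24: 1767263190, 6564120420, 24466267020, 91482563640, 343059613650, 1289904147324
Sum = 1767263190 + 6564120420 + 24466267020 + 91482563640 + 343059613650 + 1289904147324
= 1757243975244

1757243975244


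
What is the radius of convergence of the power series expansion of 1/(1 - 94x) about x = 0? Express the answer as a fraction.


Expanding 1/(1 - 94x) = sum_{k>=0} 94^k x^k, the series converges when |94x| < 1, i.e., |x| < 1/94.
So the radius of convergence is 1/94 = 1/94.

1/94


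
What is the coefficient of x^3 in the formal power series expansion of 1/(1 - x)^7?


The expansion 1/(1 - x)^r = sum_{k>=0} C(k + r - 1, r - 1) x^k follows from the multiset / negative-binomial theorem (or from repeated differentiation of the geometric series).
For r = 7 and k = 3:
C(9, 6) = 362880 / (720 * 6) = 84.

84


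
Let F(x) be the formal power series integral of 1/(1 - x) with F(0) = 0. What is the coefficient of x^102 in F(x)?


1/(1 - x) = sum_{k>=0} x^k. Integrating termwise and using F(0) = 0 gives
F(x) = sum_{k>=0} x^(k+1) / (k+1) = sum_{m>=1} x^m / m = -ln(1 - x).
So the coefficient of x^102 is 1/102 = 1/102.

1/102


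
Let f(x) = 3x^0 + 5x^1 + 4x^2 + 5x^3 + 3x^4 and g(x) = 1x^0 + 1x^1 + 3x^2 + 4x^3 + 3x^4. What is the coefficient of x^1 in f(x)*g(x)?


Cauchy product at x^1:
3*1 + 5*1
= 8

8


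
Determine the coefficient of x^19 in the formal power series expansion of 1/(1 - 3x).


The geometric series identity gives 1/(1 - c x) = sum_{k>=0} c^k x^k, so the coefficient of x^k is c^k.
Here c = 3 and k = 19.
Computing: 3^19 = 1162261467

1162261467


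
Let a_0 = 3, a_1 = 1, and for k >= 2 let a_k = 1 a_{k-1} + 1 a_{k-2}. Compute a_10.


Iterating the recurrence forward:
a_0 = 3
a_1 = 1
a_2 = 1*1 + 1*3 = 4
a_3 = 1*4 + 1*1 = 5
a_4 = 1*5 + 1*4 = 9
a_5 = 1*9 + 1*5 = 14
a_6 = 1*14 + 1*9 = 23
a_7 = 1*23 + 1*14 = 37
a_8 = 1*37 + 1*23 = 60
a_9 = 1*60 + 1*37 = 97
a_10 = 1*97 + 1*60 = 157
So a_10 = 157.

157


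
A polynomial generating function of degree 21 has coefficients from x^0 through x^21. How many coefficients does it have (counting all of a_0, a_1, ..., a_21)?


A polynomial of degree 21 takes the form a_0 + a_1 x + ... + a_21 x^21.
The number of coefficients is 21 + 1 = 22.

22


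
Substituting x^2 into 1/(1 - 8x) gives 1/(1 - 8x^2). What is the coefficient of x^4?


The coefficient of x^(2m) in 1/(1 - 8x^2) is 8^m.
With n = 4 = 2*2, the coefficient is 8^2 = 64.

64


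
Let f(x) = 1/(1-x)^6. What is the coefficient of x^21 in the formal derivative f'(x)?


Differentiate: d/dx [ 1/(1-x)^r ] = r / (1-x)^(r+1).
Here r = 6, so f'(x) = 6 / (1-x)^7.
The expansion of 1/(1-x)^(r+1) has coefficient of x^n equal to C(n+r, r).
So the coefficient of x^21 in f'(x) is
6 * C(27, 6) = 6 * 296010 = 1776060

1776060


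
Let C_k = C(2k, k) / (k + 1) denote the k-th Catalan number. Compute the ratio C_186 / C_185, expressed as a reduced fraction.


Using C_k = (2k)! / (k! (k+1)!), the ratio C_{k+1}/C_k simplifies to
C_{k+1}/C_k = [(2k+2)! / ((k+1)! (k+2)!)] * [k! (k+1)! / (2k)!]
 = (2k+2)(2k+1) / ((k+1)(k+2)) = 2(2k+1) / (k+2).
For k = 185: 2(2*185 + 1) / (185 + 2) = 742/187 = 742/187.

742/187


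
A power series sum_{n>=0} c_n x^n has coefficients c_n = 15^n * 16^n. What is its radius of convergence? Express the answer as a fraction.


By the root test (Cauchy-Hadamard), the radius is R = 1 / limsup_n |c_n|^(1/n).
Here |c_n|^(1/n) = (15^n * 16^n)^(1/n) = 15 * 16 = 240 for all n.
So R = 1/240 = 1/240.

1/240


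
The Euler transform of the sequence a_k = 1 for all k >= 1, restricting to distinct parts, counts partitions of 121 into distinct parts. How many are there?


Partitions of 121 into distinct parts can be computed via generating function.
Product (1+x)(1+x^2)(1+x^3)...
The coefficient of x^121 = 2368800

2368800


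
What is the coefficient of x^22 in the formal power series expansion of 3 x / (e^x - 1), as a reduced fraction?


The exponential generating function for Bernoulli numbers is
x / (e^x - 1) = sum_{k>=0} B_k x^k / k!.
So the coefficient of x^22 in 3 x / (e^x - 1) is 3 B_22 / 22!.
Computing: B_22 = 854513/138, 22! = 1124000727777607680000, giving
3 * 854513/138 / 1124000727777607680000 = 77683/4700366679797268480000.

77683/4700366679797268480000


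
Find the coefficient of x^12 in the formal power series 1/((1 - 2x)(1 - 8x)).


By partial fractions or Cauchy convolution:
The coefficient equals sum_{k=0}^{12} 2^k * 8^(12-k).
= 91625967616

91625967616


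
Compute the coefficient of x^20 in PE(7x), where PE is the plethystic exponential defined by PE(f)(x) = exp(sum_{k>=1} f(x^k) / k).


With f(x) = 7x, the exponent is sum_{k>=1} 7 x^k / k = 7 * (-ln(1 - x)). Exponentiating:
PE(7x) = exp(-7 ln(1 - x)) = 1/(1 - x)^7.
By the negative binomial expansion, [x^n] 1/(1 - x)^7 = C(n + 6, 6).
For n = 20: C(26, 6) = 230230.

230230


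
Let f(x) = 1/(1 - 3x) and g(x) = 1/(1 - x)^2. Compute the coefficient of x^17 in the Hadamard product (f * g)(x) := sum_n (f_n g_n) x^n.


f has coefficients f_k = 3^k. For g = 1/(1 - x)^2 the coefficient is g_k = C(k + 1, 1) = k + 1. The Hadamard coefficient is (f * g)_k = 3^k * (k + 1).
For k = 17: 3^17 * 18 = 129140163 * 18 = 2324522934.

2324522934


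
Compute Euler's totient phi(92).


phi(n) counts integers in [1, n] coprime to n. Using the multiplicative formula phi(n) = n * prod_{p | n} (1 - 1/p):
92 = 2^2 * 23, so
phi(92) = 92 * (1 - 1/2) * (1 - 1/23) = 44.

44


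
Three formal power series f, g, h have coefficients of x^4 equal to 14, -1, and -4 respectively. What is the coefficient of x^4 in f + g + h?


Series addition is componentwise:
14 + -1 + -4
= 9

9


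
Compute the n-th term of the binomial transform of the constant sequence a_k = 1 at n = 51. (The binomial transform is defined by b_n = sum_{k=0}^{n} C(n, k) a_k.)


With a_k = 1 for all k, b_n = sum_{k=0}^{n} C(n, k) = 2^n by the binomial theorem.
For n = 51: 2^51 = 2251799813685248.

2251799813685248


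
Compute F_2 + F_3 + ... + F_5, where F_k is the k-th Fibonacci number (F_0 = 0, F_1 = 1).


Use the identity sum_{k=0}^{N} F_k = F_{N+2} - 1 (which follows from F_{k+2} - F_{k+1} = F_k). Then
sum_{k=2}^{5} F_k = (F_{7} - 1) - (F_{3} - 1) = F_{7} - F_{3}.
Computing: F_{7} = 13, F_{3} = 2, so
Sum = 13 - 2 = 11.

11


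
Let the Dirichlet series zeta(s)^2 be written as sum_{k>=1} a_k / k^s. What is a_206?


The Dirichlet convolution of the constant function 1 with itself gives (1 * 1)(k) = sum_{d | k} 1 = d(k), the number of positive divisors of k.
Since zeta(s) = sum_{k>=1} 1/k^s, we have zeta(s)^2 = sum_{k>=1} d(k)/k^s, so a_k = d(k).
For k = 206: the divisors are 1, 2, 103, 206.
Count = 4.

4


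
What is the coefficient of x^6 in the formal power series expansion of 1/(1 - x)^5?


The expansion 1/(1 - x)^r = sum_{k>=0} C(k + r - 1, r - 1) x^k follows from the multiset / negative-binomial theorem (or from repeated differentiation of the geometric series).
For r = 5 and k = 6:
C(10, 4) = 3628800 / (24 * 720) = 210.

210


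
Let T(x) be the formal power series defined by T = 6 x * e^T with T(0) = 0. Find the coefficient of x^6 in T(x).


Apply the Lagrange inversion formula: if T = 6 x * phi(T) with phi(t) = e^t, then
[x^n] T = 6^n * (1/n) [t^(n-1)] phi(t)^n = 6^n * (1/n) [t^(n-1)] e^(n t) = 6^n * (1/n) * n^(n-1) / (n-1)! = 6^n * n^(n-1) / n!.
When c = 1 this is the Cayley count of rooted labeled trees on n vertices, divided by n!.
For n = 6: 6^6 * 6^5 / 6! = 46656 * 7776/720 = 2519424/5.

2519424/5


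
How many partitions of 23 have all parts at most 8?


Using the generating function (1-x)^(-1)(1-x^2)^(-1)...(1-x^8)^(-1),
the coefficient of x^23 counts these restricted partitions.
Result = 764

764
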